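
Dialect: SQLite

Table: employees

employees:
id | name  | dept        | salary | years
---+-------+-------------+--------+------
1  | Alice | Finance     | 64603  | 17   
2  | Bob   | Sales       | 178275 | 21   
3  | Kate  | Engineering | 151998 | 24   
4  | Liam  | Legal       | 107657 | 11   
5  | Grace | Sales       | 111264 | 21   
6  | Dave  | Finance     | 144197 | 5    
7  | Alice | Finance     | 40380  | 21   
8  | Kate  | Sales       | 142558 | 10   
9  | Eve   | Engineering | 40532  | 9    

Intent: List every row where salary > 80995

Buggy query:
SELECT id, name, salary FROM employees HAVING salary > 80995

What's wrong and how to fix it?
Bug: HAVING filters the output of aggregation, but this query has no GROUP BY and no aggregate functions, so SQLite rejects it (HAVING clause on a non-aggregate query); the condition here is per row

Fix: Replace HAVING with WHERE since the condition applies to individual rows

Corrected query:
SELECT id, name, salary FROM employees WHERE salary > 80995

Result:
id | name  | salary
---+-------+-------
2  | Bob   | 178275
3  | Kate  | 151998
4  | Liam  | 107657
5  | Grace | 111264
6  | Dave  | 144197
8  | Kate  | 142558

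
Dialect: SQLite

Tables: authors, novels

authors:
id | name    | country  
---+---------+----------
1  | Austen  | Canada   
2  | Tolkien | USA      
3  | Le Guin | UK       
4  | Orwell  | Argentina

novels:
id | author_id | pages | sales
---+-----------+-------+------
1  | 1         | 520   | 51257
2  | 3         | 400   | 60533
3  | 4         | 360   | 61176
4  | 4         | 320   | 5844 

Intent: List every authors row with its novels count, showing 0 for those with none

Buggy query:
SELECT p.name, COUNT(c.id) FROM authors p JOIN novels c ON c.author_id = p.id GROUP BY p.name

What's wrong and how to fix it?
Bug: INNER JOIN drops authors rows that have no matching novels rows

Fix: Switch to LEFT JOIN to retain unmatched parent rows

Corrected query:
SELECT p.name, COUNT(c.id) FROM authors p LEFT JOIN novels c ON c.author_id = p.id GROUP BY p.name

Result:
name    | COUNT(c.id)
--------+------------
Austen  | 1          
Le Guin | 1          
Orwell  | 2          
Tolkien | 0          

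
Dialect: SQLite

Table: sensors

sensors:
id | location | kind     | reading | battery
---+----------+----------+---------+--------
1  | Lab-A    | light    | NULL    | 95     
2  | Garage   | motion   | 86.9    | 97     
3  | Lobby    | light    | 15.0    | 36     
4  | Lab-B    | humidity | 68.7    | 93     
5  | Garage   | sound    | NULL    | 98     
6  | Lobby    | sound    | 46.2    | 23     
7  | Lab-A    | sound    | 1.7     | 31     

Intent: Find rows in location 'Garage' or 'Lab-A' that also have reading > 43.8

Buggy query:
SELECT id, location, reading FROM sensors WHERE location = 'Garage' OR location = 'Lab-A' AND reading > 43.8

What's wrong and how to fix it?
Bug: Without parentheses, AND is evaluated before OR, so the reading filter only applies to the 'Lab-A' branch

Fix: Add parentheses around the OR so the AND applies to both alternatives

Corrected query:
SELECT id, location, reading FROM sensors WHERE (location = 'Garage' OR location = 'Lab-A') AND reading > 43.8

Result:
id | location | reading
---+----------+--------
2  | Garage   | 86.9   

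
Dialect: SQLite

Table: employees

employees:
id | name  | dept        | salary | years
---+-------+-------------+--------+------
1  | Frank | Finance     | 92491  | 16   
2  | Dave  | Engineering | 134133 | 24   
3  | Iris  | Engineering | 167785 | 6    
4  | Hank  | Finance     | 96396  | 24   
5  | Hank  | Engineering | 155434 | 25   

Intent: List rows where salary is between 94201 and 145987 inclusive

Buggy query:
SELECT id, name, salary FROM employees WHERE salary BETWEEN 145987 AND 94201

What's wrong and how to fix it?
Bug: The bounds are reversed; BETWEEN a AND b requires a <= b to match anything

Fix: Write BETWEEN 94201 AND 145987

Corrected query:
SELECT id, name, salary FROM employees WHERE salary BETWEEN 94201 AND 145987

Result:
id | name | salary
---+------+-------
2  | Dave | 134133
4  | Hank | 96396 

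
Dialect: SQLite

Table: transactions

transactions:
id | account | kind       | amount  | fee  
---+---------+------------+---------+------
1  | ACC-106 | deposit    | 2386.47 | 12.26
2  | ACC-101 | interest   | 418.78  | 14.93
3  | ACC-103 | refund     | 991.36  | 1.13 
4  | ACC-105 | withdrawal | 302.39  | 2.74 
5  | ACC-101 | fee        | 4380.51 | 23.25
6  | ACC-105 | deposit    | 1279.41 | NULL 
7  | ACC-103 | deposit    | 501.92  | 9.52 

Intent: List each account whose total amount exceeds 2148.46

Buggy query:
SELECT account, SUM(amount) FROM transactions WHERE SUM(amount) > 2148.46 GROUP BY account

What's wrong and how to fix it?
Bug: SUM(amount) is an aggregate, but WHERE filters rows before aggregation

Fix: Use HAVING (which filters groups after aggregation) instead of WHERE

Corrected query:
SELECT account, SUM(amount) FROM transactions GROUP BY account HAVING SUM(amount) > 2148.46

Result:
account | SUM(amount)
--------+------------
ACC-101 | 4799.29    
ACC-106 | 2386.47    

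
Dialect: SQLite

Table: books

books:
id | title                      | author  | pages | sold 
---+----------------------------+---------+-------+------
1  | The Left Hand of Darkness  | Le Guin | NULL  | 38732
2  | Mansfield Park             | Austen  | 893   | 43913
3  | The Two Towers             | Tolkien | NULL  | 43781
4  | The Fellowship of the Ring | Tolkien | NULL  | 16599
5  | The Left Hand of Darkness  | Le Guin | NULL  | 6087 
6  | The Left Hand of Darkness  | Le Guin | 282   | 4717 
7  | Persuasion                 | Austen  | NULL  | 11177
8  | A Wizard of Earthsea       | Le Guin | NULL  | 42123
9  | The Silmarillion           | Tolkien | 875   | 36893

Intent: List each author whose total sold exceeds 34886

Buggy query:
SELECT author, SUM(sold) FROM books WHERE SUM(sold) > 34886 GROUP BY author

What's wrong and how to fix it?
Bug: WHERE runs before GROUP BY, so aggregates aren't available there

Fix: Use HAVING (which filters groups after aggregation) instead of WHERE

Corrected query:
SELECT author, SUM(sold) FROM books GROUP BY author HAVING SUM(sold) > 34886

Result:
author  | SUM(sold)
--------+----------
Austen  | 55090    
Le Guin | 91659    
Tolkien | 97273    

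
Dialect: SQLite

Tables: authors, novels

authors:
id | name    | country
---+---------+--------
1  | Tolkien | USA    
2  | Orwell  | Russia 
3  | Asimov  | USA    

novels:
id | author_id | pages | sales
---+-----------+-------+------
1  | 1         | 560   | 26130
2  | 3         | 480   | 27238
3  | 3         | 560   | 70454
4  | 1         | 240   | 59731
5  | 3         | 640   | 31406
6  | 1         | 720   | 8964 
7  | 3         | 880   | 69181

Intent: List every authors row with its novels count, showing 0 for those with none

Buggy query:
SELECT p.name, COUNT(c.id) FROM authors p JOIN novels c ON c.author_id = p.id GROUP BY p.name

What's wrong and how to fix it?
Bug: An inner join excludes parents with zero children

Fix: Switch to LEFT JOIN to retain unmatched parent rows

Corrected query:
SELECT p.name, COUNT(c.id) FROM authors p LEFT JOIN novels c ON c.author_id = p.id GROUP BY p.name

Result:
name    | COUNT(c.id)
--------+------------
Asimov  | 4          
Orwell  | 0          
Tolkien | 3          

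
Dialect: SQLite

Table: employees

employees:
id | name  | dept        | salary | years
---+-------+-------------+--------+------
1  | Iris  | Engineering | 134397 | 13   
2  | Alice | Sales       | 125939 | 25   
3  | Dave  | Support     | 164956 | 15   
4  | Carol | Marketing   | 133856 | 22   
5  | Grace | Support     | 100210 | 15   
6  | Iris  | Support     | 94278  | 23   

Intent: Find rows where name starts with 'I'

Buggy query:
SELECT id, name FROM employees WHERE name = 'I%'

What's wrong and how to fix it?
Bug: '=' compares the literal string including the % character; pattern matching needs LIKE

Fix: Use LIKE for wildcard pattern matching

Corrected query:
SELECT id, name FROM employees WHERE name LIKE 'I%'

Result:
id | name
---+-----
1  | Iris
6  | Iris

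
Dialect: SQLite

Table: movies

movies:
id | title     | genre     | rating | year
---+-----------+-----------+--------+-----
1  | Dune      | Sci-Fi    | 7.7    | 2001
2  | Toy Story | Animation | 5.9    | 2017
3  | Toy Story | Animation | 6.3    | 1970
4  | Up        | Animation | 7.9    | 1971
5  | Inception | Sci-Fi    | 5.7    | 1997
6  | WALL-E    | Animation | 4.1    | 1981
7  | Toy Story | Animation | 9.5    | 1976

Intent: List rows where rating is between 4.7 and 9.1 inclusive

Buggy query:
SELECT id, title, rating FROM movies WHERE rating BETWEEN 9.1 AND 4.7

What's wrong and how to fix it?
Bug: The bounds are reversed; BETWEEN a AND b requires a <= b to match anything

Fix: Swap the bounds so the smaller value comes first

Corrected query:
SELECT id, title, rating FROM movies WHERE rating BETWEEN 4.7 AND 9.1

Result:
id | title     | rating
---+-----------+-------
1  | Dune      | 7.7   
2  | Toy Story | 5.9   
3  | Toy Story | 6.3   
4  | Up        | 7.9   
5  | Inception | 5.7   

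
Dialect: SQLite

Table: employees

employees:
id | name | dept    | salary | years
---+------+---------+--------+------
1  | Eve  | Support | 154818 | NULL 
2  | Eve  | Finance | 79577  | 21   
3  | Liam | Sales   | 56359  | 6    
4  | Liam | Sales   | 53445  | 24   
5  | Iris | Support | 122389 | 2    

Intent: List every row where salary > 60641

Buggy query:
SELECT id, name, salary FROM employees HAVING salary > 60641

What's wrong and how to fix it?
Bug: This is a non-aggregate query (no GROUP BY, no aggregates), so in SQLite the HAVING clause is invalid here; a row-level condition belongs in WHERE

Fix: Replace HAVING with WHERE since the condition applies to individual rows

Corrected query:
SELECT id, name, salary FROM employees WHERE salary > 60641

Result:
id | name | salary
---+------+-------
1  | Eve  | 154818
2  | Eve  | 79577 
5  | Iris | 122389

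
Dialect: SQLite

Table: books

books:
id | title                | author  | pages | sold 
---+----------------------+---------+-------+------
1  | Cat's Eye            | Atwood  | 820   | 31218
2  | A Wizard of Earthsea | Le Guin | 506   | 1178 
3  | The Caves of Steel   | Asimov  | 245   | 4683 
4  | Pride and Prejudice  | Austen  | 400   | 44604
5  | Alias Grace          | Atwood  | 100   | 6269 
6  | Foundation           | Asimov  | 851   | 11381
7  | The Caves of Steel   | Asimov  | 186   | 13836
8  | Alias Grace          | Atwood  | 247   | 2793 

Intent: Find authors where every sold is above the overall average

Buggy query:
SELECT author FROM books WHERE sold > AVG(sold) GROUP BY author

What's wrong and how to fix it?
Bug: AVG() is an aggregate; it can't sit directly in WHERE

Fix: Compute the overall average in a scalar subquery and compare each group's MIN against it in HAVING

Corrected query:
SELECT author FROM books GROUP BY author HAVING MIN(sold) > (SELECT AVG(sold) FROM books)

Result:
author
------
Austen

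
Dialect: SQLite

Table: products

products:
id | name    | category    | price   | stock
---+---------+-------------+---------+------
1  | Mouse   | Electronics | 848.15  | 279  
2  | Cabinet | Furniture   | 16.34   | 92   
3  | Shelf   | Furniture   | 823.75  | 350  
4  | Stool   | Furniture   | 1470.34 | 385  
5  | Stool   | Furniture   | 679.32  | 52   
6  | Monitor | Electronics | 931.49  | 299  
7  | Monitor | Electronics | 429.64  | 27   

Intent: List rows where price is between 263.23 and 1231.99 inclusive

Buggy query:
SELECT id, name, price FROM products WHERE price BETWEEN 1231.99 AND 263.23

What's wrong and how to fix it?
Bug: BETWEEN expects the lower bound first; with 1231.99 AND 263.23 the range is empty

Fix: Write BETWEEN 263.23 AND 1231.99

Corrected query:
SELECT id, name, price FROM products WHERE price BETWEEN 263.23 AND 1231.99

Result:
id | name    | price 
---+---------+-------
1  | Mouse   | 848.15
3  | Shelf   | 823.75
5  | Stool   | 679.32
6  | Monitor | 931.49
7  | Monitor | 429.64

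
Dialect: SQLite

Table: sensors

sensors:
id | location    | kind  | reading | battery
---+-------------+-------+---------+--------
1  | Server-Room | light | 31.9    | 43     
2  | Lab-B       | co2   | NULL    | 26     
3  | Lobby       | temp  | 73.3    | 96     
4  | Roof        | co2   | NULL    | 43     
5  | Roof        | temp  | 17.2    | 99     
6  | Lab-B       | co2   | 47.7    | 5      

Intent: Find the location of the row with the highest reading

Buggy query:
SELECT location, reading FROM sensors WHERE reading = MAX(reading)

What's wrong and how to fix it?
Bug: WHERE is evaluated per row; an aggregate over the whole table isn't defined there

Fix: Wrap MAX in a scalar subquery so WHERE compares against a single value

Corrected query:
SELECT location, reading FROM sensors WHERE reading = (SELECT MAX(reading) FROM sensors)

Result:
location | reading
---------+--------
Lobby    | 73.3   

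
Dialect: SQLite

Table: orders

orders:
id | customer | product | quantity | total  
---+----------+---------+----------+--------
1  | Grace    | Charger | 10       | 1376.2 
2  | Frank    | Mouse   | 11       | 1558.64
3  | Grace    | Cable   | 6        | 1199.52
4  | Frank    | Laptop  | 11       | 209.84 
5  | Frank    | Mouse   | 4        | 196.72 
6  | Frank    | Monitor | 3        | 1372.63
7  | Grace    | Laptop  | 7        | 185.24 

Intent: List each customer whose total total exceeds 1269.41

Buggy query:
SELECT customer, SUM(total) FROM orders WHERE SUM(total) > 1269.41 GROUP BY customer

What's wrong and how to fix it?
Bug: SUM(total) is an aggregate, but WHERE filters rows before aggregation

Fix: Move the aggregate condition to a HAVING clause

Corrected query:
SELECT customer, SUM(total) FROM orders GROUP BY customer HAVING SUM(total) > 1269.41

Result:
customer | SUM(total)
---------+-----------
Frank    | 3337.83   
Grace    | 2760.96   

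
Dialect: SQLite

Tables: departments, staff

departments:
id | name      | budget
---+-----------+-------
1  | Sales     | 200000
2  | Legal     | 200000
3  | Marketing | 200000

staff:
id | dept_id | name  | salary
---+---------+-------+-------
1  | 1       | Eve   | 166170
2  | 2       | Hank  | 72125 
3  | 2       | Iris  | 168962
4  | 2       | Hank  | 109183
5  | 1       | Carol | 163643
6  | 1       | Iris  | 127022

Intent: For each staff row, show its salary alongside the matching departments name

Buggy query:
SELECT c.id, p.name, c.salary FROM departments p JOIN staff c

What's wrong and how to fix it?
Bug: Missing join condition: each staff row is matched to all departments rows instead of just its own

Fix: Specify the join condition linking the foreign key to the parent id

Corrected query:
SELECT c.id, p.name, c.salary FROM departments p JOIN staff c ON c.dept_id = p.id

Result:
id | name  | salary
---+-------+-------
1  | Sales | 166170
2  | Legal | 72125 
3  | Legal | 168962
4  | Legal | 109183
5  | Sales | 163643
6  | Sales | 127022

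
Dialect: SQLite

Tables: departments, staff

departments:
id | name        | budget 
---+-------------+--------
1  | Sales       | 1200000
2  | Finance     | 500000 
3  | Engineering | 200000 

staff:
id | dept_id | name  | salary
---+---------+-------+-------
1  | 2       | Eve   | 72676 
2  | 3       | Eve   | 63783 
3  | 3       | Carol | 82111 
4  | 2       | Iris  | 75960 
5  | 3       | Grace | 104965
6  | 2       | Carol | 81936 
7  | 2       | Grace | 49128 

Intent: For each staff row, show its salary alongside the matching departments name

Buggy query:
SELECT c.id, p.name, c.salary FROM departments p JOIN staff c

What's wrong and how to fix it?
Bug: Missing join condition: each staff row is matched to all departments rows instead of just its own

Fix: Specify the join condition linking the foreign key to the parent id

Corrected query:
SELECT c.id, p.name, c.salary FROM departments p JOIN staff c ON c.dept_id = p.id

Result:
id | name        | salary
---+-------------+-------
1  | Finance     | 72676 
2  | Engineering | 63783 
3  | Engineering | 82111 
4  | Finance     | 75960 
5  | Engineering | 104965
6  | Finance     | 81936 
7  | Finance     | 49128 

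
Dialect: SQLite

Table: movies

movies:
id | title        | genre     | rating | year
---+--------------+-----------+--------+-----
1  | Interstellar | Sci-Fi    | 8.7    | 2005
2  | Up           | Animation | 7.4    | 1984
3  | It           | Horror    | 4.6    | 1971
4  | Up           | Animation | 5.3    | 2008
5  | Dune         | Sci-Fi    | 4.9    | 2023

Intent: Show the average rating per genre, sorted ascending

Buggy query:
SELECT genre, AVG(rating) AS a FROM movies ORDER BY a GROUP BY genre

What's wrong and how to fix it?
Bug: ORDER BY appears before GROUP BY; SQL clause order requires GROUP BY first

Fix: Reorder: SELECT … FROM … GROUP BY … ORDER BY …

Corrected query:
SELECT genre, AVG(rating) AS a FROM movies GROUP BY genre ORDER BY a

Result:
genre     | a   
----------+-----
Horror    | 4.6 
Animation | 6.35
Sci-Fi    | 6.8 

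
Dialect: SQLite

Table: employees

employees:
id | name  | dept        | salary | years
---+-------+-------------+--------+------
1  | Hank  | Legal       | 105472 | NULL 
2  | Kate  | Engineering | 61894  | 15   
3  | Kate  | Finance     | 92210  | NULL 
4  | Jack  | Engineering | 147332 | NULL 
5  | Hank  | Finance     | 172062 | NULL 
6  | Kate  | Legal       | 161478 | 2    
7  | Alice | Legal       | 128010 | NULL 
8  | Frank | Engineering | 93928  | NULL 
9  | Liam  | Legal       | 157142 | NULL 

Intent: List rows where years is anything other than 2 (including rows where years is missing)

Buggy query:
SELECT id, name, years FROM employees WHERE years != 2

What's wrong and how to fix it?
Bug: 'years != 2' is unknown when years is NULL, so NULL rows are silently excluded

Fix: Add an explicit OR years IS NULL to include the missing-value rows

Corrected query:
SELECT id, name, years FROM employees WHERE years != 2 OR years IS NULL

Result:
id | name  | years
---+-------+------
1  | Hank  | NULL 
2  | Kate  | 15   
3  | Kate  | NULL 
4  | Jack  | NULL 
5  | Hank  | NULL 
7  | Alice | NULL 
8  | Frank | NULL 
9  | Liam  | NULL 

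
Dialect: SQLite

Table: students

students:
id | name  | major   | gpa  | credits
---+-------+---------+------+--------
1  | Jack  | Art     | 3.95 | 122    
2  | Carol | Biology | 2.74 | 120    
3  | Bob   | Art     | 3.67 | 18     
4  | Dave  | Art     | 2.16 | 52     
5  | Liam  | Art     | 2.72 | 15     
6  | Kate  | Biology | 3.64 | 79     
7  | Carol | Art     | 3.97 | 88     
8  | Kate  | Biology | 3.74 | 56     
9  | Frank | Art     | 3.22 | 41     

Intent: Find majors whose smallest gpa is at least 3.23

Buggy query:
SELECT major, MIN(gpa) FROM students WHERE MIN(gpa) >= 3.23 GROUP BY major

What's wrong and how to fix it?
Bug: Aggregates like MIN are computed per group after WHERE runs

Fix: Use HAVING for the per-group MIN condition

Corrected query:
SELECT major, MIN(gpa) FROM students GROUP BY major HAVING MIN(gpa) >= 3.23

Result:
(no rows)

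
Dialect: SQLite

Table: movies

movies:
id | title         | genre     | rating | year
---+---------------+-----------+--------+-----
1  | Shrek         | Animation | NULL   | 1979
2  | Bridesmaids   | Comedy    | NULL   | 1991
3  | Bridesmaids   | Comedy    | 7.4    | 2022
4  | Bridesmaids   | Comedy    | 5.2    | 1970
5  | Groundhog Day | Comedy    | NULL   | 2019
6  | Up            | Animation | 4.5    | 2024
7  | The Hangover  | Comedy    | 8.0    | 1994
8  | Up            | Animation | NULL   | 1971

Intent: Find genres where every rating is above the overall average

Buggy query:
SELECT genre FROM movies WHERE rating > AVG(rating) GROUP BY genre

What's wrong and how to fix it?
Bug: WHERE evaluates per row before aggregation, so AVG() is unavailable

Fix: Compute the overall average in a scalar subquery and compare each group's MIN against it in HAVING

Corrected query:
SELECT genre FROM movies GROUP BY genre HAVING MIN(rating) > (SELECT AVG(rating) FROM movies)

Result:
(no rows)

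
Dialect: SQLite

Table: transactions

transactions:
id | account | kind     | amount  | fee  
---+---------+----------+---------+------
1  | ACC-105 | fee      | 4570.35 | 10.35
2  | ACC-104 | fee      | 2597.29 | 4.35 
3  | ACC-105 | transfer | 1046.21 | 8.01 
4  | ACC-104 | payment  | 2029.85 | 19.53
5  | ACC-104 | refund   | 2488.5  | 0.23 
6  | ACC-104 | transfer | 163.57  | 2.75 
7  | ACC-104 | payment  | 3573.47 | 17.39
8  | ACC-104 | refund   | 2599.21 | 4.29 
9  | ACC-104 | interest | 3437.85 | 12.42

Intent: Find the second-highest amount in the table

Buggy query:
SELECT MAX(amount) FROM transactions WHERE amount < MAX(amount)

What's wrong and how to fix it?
Bug: MAX(amount) on the right of the comparison is an aggregate-in-WHERE error

Fix: Put the inner MAX in a scalar subquery

Corrected query:
SELECT MAX(amount) FROM transactions WHERE amount < (SELECT MAX(amount) FROM transactions)

Result:
MAX(amount)
-----------
3573.47    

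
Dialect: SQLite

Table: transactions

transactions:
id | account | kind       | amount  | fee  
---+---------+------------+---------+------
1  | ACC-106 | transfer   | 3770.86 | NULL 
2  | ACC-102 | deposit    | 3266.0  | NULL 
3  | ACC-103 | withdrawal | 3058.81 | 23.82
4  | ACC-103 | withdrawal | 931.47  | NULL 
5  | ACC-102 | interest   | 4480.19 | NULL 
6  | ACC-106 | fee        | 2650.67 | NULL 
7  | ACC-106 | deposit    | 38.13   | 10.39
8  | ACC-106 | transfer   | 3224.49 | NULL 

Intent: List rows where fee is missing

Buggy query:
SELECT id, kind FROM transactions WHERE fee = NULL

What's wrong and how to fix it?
Bug: Comparing to NULL with '=' never matches; NULL = NULL is unknown, not true

Fix: Use IS NULL to test for NULL

Corrected query:
SELECT id, kind FROM transactions WHERE fee IS NULL

Result:
id | kind      
---+-----------
1  | transfer  
2  | deposit   
4  | withdrawal
5  | interest  
6  | fee       
8  | transfer  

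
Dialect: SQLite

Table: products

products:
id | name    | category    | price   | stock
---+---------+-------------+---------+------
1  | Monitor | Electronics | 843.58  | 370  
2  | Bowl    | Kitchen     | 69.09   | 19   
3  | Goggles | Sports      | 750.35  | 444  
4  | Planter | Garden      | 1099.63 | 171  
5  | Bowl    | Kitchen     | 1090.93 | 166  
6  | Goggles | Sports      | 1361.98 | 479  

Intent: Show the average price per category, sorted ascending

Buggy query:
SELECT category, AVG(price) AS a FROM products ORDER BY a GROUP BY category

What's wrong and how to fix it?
Bug: ORDER BY appears before GROUP BY; SQL clause order requires GROUP BY first

Fix: Move ORDER BY to the end, after GROUP BY

Corrected query:
SELECT category, AVG(price) AS a FROM products GROUP BY category ORDER BY a

Result:
category    | a       
------------+---------
Kitchen     | 580.01  
Electronics | 843.58  
Sports      | 1056.165
Garden      | 1099.63 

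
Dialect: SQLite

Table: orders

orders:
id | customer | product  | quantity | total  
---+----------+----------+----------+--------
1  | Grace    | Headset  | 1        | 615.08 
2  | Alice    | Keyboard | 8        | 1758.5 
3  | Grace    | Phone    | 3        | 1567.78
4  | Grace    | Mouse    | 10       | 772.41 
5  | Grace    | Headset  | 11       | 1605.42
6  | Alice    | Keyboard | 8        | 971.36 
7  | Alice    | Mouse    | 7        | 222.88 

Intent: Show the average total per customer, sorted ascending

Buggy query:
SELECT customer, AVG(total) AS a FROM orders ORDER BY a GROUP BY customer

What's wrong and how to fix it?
Bug: GROUP BY must precede ORDER BY

Fix: Reorder: SELECT … FROM … GROUP BY … ORDER BY …

Corrected query:
SELECT customer, AVG(total) AS a FROM orders GROUP BY customer ORDER BY a

Result:
customer | a         
---------+-----------
Alice    | 984.246667
Grace    | 1140.1725 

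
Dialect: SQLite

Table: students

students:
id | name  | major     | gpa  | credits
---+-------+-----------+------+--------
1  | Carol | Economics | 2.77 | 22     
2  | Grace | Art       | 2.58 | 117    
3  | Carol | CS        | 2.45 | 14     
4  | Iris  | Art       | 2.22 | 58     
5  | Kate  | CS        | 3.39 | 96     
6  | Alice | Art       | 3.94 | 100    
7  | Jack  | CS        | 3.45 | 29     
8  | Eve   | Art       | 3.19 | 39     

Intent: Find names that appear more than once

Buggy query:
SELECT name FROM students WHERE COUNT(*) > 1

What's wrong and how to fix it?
Bug: WHERE can't reference COUNT(*); aggregates are computed after WHERE

Fix: Group first, then use HAVING for the count condition

Corrected query:
SELECT name FROM students GROUP BY name HAVING COUNT(*) > 1

Result:
name 
-----
Carol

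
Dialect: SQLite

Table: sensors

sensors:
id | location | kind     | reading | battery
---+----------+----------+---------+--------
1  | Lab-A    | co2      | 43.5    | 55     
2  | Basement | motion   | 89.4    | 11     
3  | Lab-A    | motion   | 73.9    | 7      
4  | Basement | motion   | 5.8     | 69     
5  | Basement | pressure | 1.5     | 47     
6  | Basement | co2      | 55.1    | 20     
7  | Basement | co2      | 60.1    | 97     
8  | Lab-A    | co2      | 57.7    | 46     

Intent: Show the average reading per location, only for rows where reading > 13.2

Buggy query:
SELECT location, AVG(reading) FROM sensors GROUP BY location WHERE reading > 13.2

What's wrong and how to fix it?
Bug: Row-level WHERE must come before GROUP BY in the clause order

Fix: Move the WHERE clause before GROUP BY

Corrected query:
SELECT location, AVG(reading) FROM sensors WHERE reading > 13.2 GROUP BY location

Result:
location | AVG(reading)
---------+-------------
Basement | 68.2        
Lab-A    | 58.366667   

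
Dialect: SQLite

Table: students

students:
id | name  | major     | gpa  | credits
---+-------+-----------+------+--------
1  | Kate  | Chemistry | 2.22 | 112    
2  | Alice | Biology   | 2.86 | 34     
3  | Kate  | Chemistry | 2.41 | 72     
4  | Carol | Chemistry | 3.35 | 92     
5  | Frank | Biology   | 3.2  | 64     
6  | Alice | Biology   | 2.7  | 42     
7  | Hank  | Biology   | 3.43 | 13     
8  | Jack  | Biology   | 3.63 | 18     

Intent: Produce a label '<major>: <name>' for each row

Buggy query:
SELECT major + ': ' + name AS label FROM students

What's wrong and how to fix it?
Bug: SQLite uses || for string concatenation; + coerces text to numbers (yielding 0)

Fix: Use the || operator for string concatenation

Corrected query:
SELECT major || ': ' || name AS label FROM students

Result:
label           
----------------
Chemistry: Kate 
Biology: Alice  
Chemistry: Kate 
Chemistry: Carol
Biology: Frank  
Biology: Alice  
Biology: Hank   
Biology: Jack   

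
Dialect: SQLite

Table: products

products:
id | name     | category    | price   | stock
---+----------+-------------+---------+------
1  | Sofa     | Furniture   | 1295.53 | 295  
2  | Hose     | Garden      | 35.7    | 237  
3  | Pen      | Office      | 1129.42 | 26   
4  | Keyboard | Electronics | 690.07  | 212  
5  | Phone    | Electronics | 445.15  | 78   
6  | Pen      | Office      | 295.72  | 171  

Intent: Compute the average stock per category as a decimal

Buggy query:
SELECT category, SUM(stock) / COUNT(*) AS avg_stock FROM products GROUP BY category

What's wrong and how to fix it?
Bug: Both operands are integers, so '/' performs integer division and truncates

Fix: Cast one side to REAL so the division keeps the fractional part

Corrected query:
SELECT category, SUM(stock) * 1.0 / COUNT(*) AS avg_stock FROM products GROUP BY category

Result:
category    | avg_stock
------------+----------
Electronics | 145      
Furniture   | 295      
Garden      | 237      
Office      | 98.5     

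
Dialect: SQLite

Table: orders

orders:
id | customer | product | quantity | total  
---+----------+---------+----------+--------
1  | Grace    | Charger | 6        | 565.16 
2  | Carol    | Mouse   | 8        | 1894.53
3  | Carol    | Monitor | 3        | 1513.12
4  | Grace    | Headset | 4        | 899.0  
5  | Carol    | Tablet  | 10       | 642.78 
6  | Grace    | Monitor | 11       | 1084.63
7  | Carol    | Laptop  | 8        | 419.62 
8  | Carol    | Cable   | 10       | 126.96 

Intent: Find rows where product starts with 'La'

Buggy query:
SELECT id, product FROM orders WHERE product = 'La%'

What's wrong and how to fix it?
Bug: Wildcards only work with LIKE; '=' treats '%' as a literal character

Fix: Replace '=' with LIKE so 'La%' is treated as a pattern

Corrected query:
SELECT id, product FROM orders WHERE product LIKE 'La%'

Result:
id | product
---+--------
7  | Laptop 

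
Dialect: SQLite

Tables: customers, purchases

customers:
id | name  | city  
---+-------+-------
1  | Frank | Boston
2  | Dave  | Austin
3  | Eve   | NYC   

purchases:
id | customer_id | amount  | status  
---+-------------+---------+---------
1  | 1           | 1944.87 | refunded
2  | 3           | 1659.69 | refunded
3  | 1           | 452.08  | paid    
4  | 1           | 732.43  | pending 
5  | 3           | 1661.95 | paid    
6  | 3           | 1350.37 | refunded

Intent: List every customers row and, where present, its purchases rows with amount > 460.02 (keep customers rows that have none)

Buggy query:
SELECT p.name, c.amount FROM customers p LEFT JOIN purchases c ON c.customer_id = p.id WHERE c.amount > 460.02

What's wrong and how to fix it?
Bug: Filtering c.amount in WHERE discards the NULL rows produced by LEFT JOIN, turning it into an inner join

Fix: Move the right-table condition into the ON clause so unmatched parents are kept

Corrected query:
SELECT p.name, c.amount FROM customers p LEFT JOIN purchases c ON c.customer_id = p.id AND c.amount > 460.02

Result:
name  | amount 
------+--------
Frank | 732.43 
Frank | 1944.87
Dave  | NULL   
Eve   | 1350.37
Eve   | 1659.69
Eve   | 1661.95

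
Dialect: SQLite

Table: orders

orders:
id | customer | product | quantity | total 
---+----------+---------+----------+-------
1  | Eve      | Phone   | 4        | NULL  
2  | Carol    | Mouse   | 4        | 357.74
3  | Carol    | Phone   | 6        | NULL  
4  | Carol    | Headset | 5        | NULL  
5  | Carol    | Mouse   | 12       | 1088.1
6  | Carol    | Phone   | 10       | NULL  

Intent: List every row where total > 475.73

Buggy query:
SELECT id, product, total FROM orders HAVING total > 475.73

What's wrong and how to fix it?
Bug: HAVING filters the output of aggregation, but this query has no GROUP BY and no aggregate functions, so SQLite rejects it (HAVING clause on a non-aggregate query); the condition here is per row

Fix: Use WHERE for row-level filtering

Corrected query:
SELECT id, product, total FROM orders WHERE total > 475.73

Result:
id | product | total 
---+---------+-------
5  | Mouse   | 1088.1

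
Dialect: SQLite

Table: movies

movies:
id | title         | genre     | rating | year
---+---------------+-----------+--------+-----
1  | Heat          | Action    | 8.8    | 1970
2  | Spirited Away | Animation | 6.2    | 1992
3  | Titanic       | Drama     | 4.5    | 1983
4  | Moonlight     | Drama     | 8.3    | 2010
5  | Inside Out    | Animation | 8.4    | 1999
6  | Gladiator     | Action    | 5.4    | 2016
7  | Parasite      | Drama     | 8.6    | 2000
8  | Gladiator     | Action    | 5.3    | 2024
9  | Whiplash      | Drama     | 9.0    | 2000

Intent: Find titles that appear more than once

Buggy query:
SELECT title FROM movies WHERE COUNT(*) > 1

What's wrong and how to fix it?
Bug: WHERE can't reference COUNT(*); aggregates are computed after WHERE

Fix: Group first, then use HAVING for the count condition

Corrected query:
SELECT title FROM movies GROUP BY title HAVING COUNT(*) > 1

Result:
title    
---------
Gladiator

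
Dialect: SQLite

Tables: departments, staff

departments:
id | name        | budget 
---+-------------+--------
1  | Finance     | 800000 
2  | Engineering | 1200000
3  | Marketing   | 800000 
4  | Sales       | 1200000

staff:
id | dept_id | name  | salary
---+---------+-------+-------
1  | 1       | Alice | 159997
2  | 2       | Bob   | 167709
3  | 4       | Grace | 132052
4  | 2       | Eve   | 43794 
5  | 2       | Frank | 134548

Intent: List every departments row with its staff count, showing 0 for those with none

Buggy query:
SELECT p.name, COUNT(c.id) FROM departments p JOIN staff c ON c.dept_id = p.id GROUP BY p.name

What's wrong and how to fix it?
Bug: An inner join excludes parents with zero children

Fix: Use LEFT JOIN so parents without children still appear (COUNT(c.id) gives 0)

Corrected query:
SELECT p.name, COUNT(c.id) FROM departments p LEFT JOIN staff c ON c.dept_id = p.id GROUP BY p.name

Result:
name        | COUNT(c.id)
------------+------------
Engineering | 3          
Finance     | 1          
Marketing   | 0          
Sales       | 1          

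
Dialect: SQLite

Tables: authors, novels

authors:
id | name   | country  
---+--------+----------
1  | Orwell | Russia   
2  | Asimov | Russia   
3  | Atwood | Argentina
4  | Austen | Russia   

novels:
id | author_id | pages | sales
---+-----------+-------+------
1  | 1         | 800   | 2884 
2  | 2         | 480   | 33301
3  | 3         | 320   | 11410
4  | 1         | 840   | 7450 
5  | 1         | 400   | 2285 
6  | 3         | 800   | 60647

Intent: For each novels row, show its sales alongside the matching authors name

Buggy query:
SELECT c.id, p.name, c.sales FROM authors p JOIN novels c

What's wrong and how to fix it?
Bug: Missing join condition: each novels row is matched to all authors rows instead of just its own

Fix: Specify the join condition linking the foreign key to the parent id

Corrected query:
SELECT c.id, p.name, c.sales FROM authors p JOIN novels c ON c.author_id = p.id

Result:
id | name   | sales
---+--------+------
1  | Orwell | 2884 
2  | Asimov | 33301
3  | Atwood | 11410
4  | Orwell | 7450 
5  | Orwell | 2285 
6  | Atwood | 60647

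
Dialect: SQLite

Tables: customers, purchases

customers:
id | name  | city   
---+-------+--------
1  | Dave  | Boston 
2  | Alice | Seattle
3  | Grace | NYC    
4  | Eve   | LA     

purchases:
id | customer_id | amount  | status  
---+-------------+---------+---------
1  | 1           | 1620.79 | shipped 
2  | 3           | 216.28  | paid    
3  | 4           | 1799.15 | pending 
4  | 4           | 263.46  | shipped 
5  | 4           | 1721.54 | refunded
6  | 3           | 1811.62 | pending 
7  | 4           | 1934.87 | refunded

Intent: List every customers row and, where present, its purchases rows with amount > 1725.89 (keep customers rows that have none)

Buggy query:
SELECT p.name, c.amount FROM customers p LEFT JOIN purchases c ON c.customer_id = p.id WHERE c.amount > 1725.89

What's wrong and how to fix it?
Bug: A WHERE condition on the right-hand table after LEFT JOIN drops unmatched parents

Fix: Move the right-table condition into the ON clause so unmatched parents are kept

Corrected query:
SELECT p.name, c.amount FROM customers p LEFT JOIN purchases c ON c.customer_id = p.id AND c.amount > 1725.89

Result:
name  | amount 
------+--------
Dave  | NULL   
Alice | NULL   
Grace | 1811.62
Eve   | 1799.15
Eve   | 1934.87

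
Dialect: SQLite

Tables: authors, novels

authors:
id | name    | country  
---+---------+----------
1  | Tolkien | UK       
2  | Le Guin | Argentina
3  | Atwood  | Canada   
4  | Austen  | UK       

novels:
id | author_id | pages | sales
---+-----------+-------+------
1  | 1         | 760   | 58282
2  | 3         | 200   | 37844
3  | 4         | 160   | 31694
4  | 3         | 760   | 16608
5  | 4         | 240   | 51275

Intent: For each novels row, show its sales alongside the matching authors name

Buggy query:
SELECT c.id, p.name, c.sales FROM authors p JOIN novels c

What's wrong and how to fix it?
Bug: JOIN with no ON clause produces a cartesian product; every novels row pairs with every authors row

Fix: Specify the join condition linking the foreign key to the parent id

Corrected query:
SELECT c.id, p.name, c.sales FROM authors p JOIN novels c ON c.author_id = p.id

Result:
id | name    | sales
---+---------+------
1  | Tolkien | 58282
2  | Atwood  | 37844
3  | Austen  | 31694
4  | Atwood  | 16608
5  | Austen  | 51275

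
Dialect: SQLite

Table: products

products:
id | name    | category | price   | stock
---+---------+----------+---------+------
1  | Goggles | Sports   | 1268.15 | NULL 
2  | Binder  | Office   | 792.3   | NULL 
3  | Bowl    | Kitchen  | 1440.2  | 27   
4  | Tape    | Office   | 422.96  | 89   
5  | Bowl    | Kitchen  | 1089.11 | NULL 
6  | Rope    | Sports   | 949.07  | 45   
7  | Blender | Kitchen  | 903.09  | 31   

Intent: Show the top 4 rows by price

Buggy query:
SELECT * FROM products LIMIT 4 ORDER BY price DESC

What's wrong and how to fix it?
Bug: ORDER BY cannot follow LIMIT; LIMIT is the final clause

Fix: Sort with ORDER BY, then apply LIMIT

Corrected query:
SELECT * FROM products ORDER BY price DESC LIMIT 4

Result:
id | name    | category | price   | stock
---+---------+----------+---------+------
3  | Bowl    | Kitchen  | 1440.2  | 27   
1  | Goggles | Sports   | 1268.15 | NULL 
5  | Bowl    | Kitchen  | 1089.11 | NULL 
6  | Rope    | Sports   | 949.07  | 45   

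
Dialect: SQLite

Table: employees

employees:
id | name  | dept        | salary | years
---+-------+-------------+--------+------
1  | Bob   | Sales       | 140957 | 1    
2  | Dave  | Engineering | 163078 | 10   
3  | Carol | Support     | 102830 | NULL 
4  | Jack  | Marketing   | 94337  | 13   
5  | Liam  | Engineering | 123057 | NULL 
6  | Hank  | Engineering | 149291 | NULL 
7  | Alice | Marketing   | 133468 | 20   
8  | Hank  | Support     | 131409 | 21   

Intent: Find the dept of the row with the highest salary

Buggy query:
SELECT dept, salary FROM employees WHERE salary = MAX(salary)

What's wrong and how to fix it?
Bug: MAX(salary) is an aggregate and cannot be used directly in WHERE

Fix: Use a subquery: WHERE salary = (SELECT MAX(salary) FROM employees)

Corrected query:
SELECT dept, salary FROM employees WHERE salary = (SELECT MAX(salary) FROM employees)

Result:
dept        | salary
------------+-------
Engineering | 163078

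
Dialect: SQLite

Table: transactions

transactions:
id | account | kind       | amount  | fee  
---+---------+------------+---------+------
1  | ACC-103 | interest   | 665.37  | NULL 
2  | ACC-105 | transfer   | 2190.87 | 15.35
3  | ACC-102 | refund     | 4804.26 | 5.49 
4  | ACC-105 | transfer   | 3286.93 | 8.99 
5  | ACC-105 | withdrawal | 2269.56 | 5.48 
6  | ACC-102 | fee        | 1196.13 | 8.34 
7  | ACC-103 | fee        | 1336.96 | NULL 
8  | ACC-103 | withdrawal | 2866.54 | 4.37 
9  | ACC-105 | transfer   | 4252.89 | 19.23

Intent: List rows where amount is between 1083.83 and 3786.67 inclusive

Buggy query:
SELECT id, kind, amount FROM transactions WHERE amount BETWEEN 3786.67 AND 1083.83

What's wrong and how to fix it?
Bug: BETWEEN expects the lower bound first; with 3786.67 AND 1083.83 the range is empty

Fix: Write BETWEEN 1083.83 AND 3786.67

Corrected query:
SELECT id, kind, amount FROM transactions WHERE amount BETWEEN 1083.83 AND 3786.67

Result:
id | kind       | amount 
---+------------+--------
2  | transfer   | 2190.87
4  | transfer   | 3286.93
5  | withdrawal | 2269.56
6  | fee        | 1196.13
7  | fee        | 1336.96
8  | withdrawal | 2866.54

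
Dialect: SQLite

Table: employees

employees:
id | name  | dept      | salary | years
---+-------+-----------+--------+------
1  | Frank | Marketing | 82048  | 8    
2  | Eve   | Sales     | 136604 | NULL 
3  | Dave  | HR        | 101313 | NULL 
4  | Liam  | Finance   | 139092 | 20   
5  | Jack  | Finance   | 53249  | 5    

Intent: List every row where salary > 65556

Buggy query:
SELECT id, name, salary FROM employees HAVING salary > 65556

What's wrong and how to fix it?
Bug: This is a non-aggregate query (no GROUP BY, no aggregates), so in SQLite the HAVING clause is invalid here; a row-level condition belongs in WHERE

Fix: Use WHERE for row-level filtering

Corrected query:
SELECT id, name, salary FROM employees WHERE salary > 65556

Result:
id | name  | salary
---+-------+-------
1  | Frank | 82048 
2  | Eve   | 136604
3  | Dave  | 101313
4  | Liam  | 139092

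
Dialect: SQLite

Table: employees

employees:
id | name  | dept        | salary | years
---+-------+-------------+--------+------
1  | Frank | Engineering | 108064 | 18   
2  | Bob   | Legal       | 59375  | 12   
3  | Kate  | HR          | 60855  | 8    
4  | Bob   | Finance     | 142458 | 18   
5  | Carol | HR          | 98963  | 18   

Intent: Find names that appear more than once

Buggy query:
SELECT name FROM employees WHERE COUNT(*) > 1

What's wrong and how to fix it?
Bug: COUNT(*) is an aggregate and cannot be used in WHERE

Fix: Group first, then use HAVING for the count condition

Corrected query:
SELECT name FROM employees GROUP BY name HAVING COUNT(*) > 1

Result:
name
----
Bob 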